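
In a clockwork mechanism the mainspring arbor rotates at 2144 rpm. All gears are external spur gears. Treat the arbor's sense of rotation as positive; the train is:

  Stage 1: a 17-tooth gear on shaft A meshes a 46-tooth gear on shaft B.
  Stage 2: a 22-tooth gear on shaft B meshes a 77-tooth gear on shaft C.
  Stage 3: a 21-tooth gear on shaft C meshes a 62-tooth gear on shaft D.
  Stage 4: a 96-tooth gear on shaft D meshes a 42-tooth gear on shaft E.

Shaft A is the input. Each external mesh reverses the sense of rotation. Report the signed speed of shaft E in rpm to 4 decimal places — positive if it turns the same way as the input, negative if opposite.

+175.2659 rpm (same as input, |ω| = 175.2659 rpm)

Stage 1 [17T→46T]: ω = 2144.0000×17/46 = 792.3478 rpm, dir flips to −; running = −792.3478
Stage 2 [22T→77T]: ω = 792.3478×22/77 = 226.3851 rpm, dir flips to +; running = +226.3851
Stage 3 [21T→62T]: ω = 226.3851×21/62 = 76.6788 rpm, dir flips to −; running = −76.6788
Stage 4 [96T→42T]: ω = 76.6788×96/42 = 175.2659 rpm, dir flips to +; running = +175.2659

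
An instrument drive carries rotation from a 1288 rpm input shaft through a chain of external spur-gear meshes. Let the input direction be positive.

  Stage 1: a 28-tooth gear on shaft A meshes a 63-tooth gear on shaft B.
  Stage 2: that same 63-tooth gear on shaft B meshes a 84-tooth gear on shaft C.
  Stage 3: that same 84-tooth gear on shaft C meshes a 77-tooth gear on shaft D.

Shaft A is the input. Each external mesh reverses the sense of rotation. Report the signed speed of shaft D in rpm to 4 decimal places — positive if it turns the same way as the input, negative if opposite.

-468.3636 rpm (opposite to input, |ω| = 468.3636 rpm)

Stage 1 [28T→63T]: ω = 1288.0000×28/63 = 572.4444 rpm, dir flips to −; running = −572.4444
Stage 2 [63T→84T]: ω = 572.4444×63/84 = 429.3333 rpm, dir flips to +; running = +429.3333
Stage 3 [84T→77T]: ω = 429.3333×84/77 = 468.3636 rpm, dir flips to −; running = −468.3636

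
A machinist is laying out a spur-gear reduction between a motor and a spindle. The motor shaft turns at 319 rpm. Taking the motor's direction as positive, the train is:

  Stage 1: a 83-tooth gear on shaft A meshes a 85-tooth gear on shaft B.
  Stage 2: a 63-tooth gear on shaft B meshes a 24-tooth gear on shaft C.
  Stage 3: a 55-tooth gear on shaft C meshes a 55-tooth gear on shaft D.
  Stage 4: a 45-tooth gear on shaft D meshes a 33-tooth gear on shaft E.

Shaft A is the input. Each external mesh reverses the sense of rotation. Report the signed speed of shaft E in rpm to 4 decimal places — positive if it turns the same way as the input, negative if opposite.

+1115.0074 rpm (same as input, |ω| = 1115.0074 rpm)

Stage 1 [83T→85T]: ω = 319.0000×83/85 = 311.4941 rpm, dir flips to −; running = −311.4941
Stage 2 [63T→24T]: ω = 311.4941×63/24 = 817.6721 rpm, dir flips to +; running = +817.6721
Stage 3 [55T→55T]: ω = 817.6721×55/55 = 817.6721 rpm, dir flips to −; running = −817.6721
Stage 4 [45T→33T]: ω = 817.6721×45/33 = 1115.0074 rpm, dir flips to +; running = +1115.0074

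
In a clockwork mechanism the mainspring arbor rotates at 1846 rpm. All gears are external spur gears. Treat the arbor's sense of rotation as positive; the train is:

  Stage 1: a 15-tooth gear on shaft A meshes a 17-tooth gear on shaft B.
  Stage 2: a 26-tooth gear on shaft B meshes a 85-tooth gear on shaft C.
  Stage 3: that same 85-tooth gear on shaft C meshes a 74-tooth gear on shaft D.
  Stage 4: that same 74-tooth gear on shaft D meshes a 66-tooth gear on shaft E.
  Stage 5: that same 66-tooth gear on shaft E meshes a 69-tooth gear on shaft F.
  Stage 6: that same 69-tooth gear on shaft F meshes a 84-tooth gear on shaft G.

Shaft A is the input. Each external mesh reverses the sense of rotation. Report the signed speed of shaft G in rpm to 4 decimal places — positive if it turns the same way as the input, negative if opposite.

Stage 1 [15T→17T]: ω = 1846.0000×15/17 = 1628.8235 rpm, dir flips to −; running = −1628.8235
Stage 2 [26T→85T]: ω = 1628.8235×26/85 = 498.2284 rpm, dir flips to +; running = +498.2284
Stage 3 [85T→74T]: ω = 498.2284×85/74 = 572.2893 rpm, dir flips to −; running = −572.2893
Stage 4 [74T→66T]: ω = 572.2893×74/66 = 641.6578 rpm, dir flips to +; running = +641.6578
Stage 5 [66T→69T]: ω = 641.6578×66/69 = 613.7596 rpm, dir flips to −; running = −613.7596
Stage 6 [69T→84T]: ω = 613.7596×69/84 = 504.1597 rpm, dir flips to +; running = +504.1597

+504.1597 rpm (same as input, |ω| = 504.1597 rpm)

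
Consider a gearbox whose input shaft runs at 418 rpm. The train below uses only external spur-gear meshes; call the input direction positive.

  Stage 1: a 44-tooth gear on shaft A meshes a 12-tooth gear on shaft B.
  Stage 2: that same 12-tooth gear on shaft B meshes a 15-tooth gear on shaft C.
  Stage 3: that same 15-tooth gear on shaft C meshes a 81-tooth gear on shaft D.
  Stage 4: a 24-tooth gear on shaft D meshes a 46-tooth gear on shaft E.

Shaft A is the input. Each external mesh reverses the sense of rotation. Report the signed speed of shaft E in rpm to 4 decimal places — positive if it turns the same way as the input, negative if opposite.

+118.4670 rpm (same as input, |ω| = 118.4670 rpm)

Stage 1 [44T→12T]: ω = 418.0000×44/12 = 1532.6667 rpm, dir flips to −; running = −1532.6667
Stage 2 [12T→15T]: ω = 1532.6667×12/15 = 1226.1333 rpm, dir flips to +; running = +1226.1333
Stage 3 [15T→81T]: ω = 1226.1333×15/81 = 227.0617 rpm, dir flips to −; running = −227.0617
Stage 4 [24T→46T]: ω = 227.0617×24/46 = 118.4670 rpm, dir flips to +; running = +118.4670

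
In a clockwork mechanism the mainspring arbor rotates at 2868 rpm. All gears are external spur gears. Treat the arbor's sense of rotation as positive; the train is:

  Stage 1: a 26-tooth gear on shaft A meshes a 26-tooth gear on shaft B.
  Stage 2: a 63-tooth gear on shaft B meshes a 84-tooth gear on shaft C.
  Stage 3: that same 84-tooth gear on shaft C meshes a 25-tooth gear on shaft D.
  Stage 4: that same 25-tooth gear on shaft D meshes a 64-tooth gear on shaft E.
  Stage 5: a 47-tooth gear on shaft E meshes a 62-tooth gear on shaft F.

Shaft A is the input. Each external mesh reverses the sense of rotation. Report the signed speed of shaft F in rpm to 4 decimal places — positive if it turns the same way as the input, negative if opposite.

-2140.1583 rpm (opposite to input, |ω| = 2140.1583 rpm)

Stage 1 [26T→26T]: ω = 2868.0000×26/26 = 2868.0000 rpm, dir flips to −; running = −2868.0000
Stage 2 [63T→84T]: ω = 2868.0000×63/84 = 2151.0000 rpm, dir flips to +; running = +2151.0000
Stage 3 [84T→25T]: ω = 2151.0000×84/25 = 7227.3600 rpm, dir flips to −; running = −7227.3600
Stage 4 [25T→64T]: ω = 7227.3600×25/64 = 2823.1875 rpm, dir flips to +; running = +2823.1875
Stage 5 [47T→62T]: ω = 2823.1875×47/62 = 2140.1583 rpm, dir flips to −; running = −2140.1583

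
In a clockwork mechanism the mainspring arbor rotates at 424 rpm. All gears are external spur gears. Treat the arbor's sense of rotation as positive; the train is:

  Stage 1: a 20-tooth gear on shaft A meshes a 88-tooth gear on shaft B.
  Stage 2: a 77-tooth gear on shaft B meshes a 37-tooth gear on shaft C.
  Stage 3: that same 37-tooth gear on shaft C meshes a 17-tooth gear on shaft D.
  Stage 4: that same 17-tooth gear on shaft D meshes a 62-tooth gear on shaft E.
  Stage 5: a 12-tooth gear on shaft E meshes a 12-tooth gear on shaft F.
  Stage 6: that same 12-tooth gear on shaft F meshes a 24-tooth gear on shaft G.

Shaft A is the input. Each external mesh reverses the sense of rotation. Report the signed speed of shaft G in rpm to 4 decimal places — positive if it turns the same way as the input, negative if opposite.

Stage 1 [20T→88T]: ω = 424.0000×20/88 = 96.3636 rpm, dir flips to −; running = −96.3636
Stage 2 [77T→37T]: ω = 96.3636×77/37 = 200.5405 rpm, dir flips to +; running = +200.5405
Stage 3 [37T→17T]: ω = 200.5405×37/17 = 436.4706 rpm, dir flips to −; running = −436.4706
Stage 4 [17T→62T]: ω = 436.4706×17/62 = 119.6774 rpm, dir flips to +; running = +119.6774
Stage 5 [12T→12T]: ω = 119.6774×12/12 = 119.6774 rpm, dir flips to −; running = −119.6774
Stage 6 [12T→24T]: ω = 119.6774×12/24 = 59.8387 rpm, dir flips to +; running = +59.8387

+59.8387 rpm (same as input, |ω| = 59.8387 rpm)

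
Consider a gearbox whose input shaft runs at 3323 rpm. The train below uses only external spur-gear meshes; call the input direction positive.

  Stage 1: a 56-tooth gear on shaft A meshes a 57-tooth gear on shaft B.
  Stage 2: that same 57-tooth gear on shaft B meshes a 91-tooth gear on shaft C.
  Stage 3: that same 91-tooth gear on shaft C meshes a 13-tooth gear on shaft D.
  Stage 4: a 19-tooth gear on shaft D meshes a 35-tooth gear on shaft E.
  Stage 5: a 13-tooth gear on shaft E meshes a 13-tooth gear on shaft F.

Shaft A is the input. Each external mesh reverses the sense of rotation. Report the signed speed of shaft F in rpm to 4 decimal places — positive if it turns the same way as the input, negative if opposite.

-7770.7077 rpm (opposite to input, |ω| = 7770.7077 rpm)

Stage 1 [56T→57T]: ω = 3323.0000×56/57 = 3264.7018 rpm, dir flips to −; running = −3264.7018
Stage 2 [57T→91T]: ω = 3264.7018×57/91 = 2044.9231 rpm, dir flips to +; running = +2044.9231
Stage 3 [91T→13T]: ω = 2044.9231×91/13 = 14314.4615 rpm, dir flips to −; running = −14314.4615
Stage 4 [19T→35T]: ω = 14314.4615×19/35 = 7770.7077 rpm, dir flips to +; running = +7770.7077
Stage 5 [13T→13T]: ω = 7770.7077×13/13 = 7770.7077 rpm, dir flips to −; running = −7770.7077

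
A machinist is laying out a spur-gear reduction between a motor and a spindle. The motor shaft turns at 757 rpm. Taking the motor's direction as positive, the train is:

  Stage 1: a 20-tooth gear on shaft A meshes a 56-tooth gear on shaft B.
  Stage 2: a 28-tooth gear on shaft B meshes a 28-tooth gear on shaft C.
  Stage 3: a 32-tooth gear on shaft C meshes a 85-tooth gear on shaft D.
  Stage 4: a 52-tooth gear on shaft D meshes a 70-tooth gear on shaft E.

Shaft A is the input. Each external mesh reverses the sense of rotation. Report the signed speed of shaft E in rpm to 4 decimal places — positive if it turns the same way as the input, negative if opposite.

Stage 1 [20T→56T]: ω = 757.0000×20/56 = 270.3571 rpm, dir flips to −; running = −270.3571
Stage 2 [28T→28T]: ω = 270.3571×28/28 = 270.3571 rpm, dir flips to +; running = +270.3571
Stage 3 [32T→85T]: ω = 270.3571×32/85 = 101.7815 rpm, dir flips to −; running = −101.7815
Stage 4 [52T→70T]: ω = 101.7815×52/70 = 75.6091 rpm, dir flips to +; running = +75.6091

+75.6091 rpm (same as input, |ω| = 75.6091 rpm)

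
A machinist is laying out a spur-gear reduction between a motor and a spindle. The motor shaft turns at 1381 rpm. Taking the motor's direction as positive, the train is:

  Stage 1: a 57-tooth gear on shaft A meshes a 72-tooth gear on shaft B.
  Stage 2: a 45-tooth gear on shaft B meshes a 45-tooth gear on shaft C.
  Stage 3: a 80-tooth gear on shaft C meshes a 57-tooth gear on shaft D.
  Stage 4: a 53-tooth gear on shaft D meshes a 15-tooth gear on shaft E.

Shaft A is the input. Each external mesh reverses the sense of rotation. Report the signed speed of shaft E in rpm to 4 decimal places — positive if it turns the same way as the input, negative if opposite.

+5421.7037 rpm (same as input, |ω| = 5421.7037 rpm)

Stage 1 [57T→72T]: ω = 1381.0000×57/72 = 1093.2917 rpm, dir flips to −; running = −1093.2917
Stage 2 [45T→45T]: ω = 1093.2917×45/45 = 1093.2917 rpm, dir flips to +; running = +1093.2917
Stage 3 [80T→57T]: ω = 1093.2917×80/57 = 1534.4444 rpm, dir flips to −; running = −1534.4444
Stage 4 [53T→15T]: ω = 1534.4444×53/15 = 5421.7037 rpm, dir flips to +; running = +5421.7037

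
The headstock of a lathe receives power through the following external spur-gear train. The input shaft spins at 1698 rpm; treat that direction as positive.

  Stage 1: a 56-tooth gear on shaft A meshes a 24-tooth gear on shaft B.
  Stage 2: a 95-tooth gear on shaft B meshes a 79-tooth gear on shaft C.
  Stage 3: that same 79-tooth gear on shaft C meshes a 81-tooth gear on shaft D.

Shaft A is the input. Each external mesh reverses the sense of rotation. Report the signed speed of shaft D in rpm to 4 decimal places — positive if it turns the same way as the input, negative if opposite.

Stage 1 [56T→24T]: ω = 1698.0000×56/24 = 3962.0000 rpm, dir flips to −; running = −3962.0000
Stage 2 [95T→79T]: ω = 3962.0000×95/79 = 4764.4304 rpm, dir flips to +; running = +4764.4304
Stage 3 [79T→81T]: ω = 4764.4304×79/81 = 4646.7901 rpm, dir flips to −; running = −4646.7901

-4646.7901 rpm (opposite to input, |ω| = 4646.7901 rpm)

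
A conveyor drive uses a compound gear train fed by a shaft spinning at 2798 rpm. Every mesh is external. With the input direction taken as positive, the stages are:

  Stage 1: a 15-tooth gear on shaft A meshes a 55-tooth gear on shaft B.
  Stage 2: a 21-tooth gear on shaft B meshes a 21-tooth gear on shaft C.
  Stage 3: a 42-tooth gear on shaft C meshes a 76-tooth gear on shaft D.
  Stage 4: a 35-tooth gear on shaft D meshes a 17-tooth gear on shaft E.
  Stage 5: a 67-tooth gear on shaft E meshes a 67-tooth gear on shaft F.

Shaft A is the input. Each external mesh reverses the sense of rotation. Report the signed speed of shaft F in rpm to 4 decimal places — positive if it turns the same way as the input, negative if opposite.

-868.2226 rpm (opposite to input, |ω| = 868.2226 rpm)

Stage 1 [15T→55T]: ω = 2798.0000×15/55 = 763.0909 rpm, dir flips to −; running = −763.0909
Stage 2 [21T→21T]: ω = 763.0909×21/21 = 763.0909 rpm, dir flips to +; running = +763.0909
Stage 3 [42T→76T]: ω = 763.0909×42/76 = 421.7081 rpm, dir flips to −; running = −421.7081
Stage 4 [35T→17T]: ω = 421.7081×35/17 = 868.2226 rpm, dir flips to +; running = +868.2226
Stage 5 [67T→67T]: ω = 868.2226×67/67 = 868.2226 rpm, dir flips to −; running = −868.2226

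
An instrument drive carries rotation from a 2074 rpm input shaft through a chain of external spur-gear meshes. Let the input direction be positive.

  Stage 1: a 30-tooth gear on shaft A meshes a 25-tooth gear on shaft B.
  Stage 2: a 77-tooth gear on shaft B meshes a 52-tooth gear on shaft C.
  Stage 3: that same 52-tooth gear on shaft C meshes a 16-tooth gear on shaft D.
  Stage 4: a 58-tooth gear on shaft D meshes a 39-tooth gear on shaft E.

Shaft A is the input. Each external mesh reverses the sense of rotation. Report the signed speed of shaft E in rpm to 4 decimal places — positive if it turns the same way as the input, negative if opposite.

+17812.4692 rpm (same as input, |ω| = 17812.4692 rpm)

Stage 1 [30T→25T]: ω = 2074.0000×30/25 = 2488.8000 rpm, dir flips to −; running = −2488.8000
Stage 2 [77T→52T]: ω = 2488.8000×77/52 = 3685.3385 rpm, dir flips to +; running = +3685.3385
Stage 3 [52T→16T]: ω = 3685.3385×52/16 = 11977.3500 rpm, dir flips to −; running = −11977.3500
Stage 4 [58T→39T]: ω = 11977.3500×58/39 = 17812.4692 rpm, dir flips to +; running = +17812.4692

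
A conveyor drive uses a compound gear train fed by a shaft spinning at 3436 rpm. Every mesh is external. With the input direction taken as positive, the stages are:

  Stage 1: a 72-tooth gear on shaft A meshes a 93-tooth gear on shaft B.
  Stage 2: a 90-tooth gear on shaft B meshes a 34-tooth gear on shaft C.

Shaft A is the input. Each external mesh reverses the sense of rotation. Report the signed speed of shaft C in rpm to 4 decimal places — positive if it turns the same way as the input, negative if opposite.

+7041.5180 rpm (same as input, |ω| = 7041.5180 rpm)

Stage 1 [72T→93T]: ω = 3436.0000×72/93 = 2660.1290 rpm, dir flips to −; running = −2660.1290
Stage 2 [90T→34T]: ω = 2660.1290×90/34 = 7041.5180 rpm, dir flips to +; running = +7041.5180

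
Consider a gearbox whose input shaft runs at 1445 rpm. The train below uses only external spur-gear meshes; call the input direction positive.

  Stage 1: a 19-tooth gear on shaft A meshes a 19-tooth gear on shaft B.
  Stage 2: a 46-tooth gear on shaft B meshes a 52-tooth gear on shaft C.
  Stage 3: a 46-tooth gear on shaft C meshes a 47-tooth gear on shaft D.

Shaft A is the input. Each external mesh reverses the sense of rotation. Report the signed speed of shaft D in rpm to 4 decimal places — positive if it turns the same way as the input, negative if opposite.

Stage 1 [19T→19T]: ω = 1445.0000×19/19 = 1445.0000 rpm, dir flips to −; running = −1445.0000
Stage 2 [46T→52T]: ω = 1445.0000×46/52 = 1278.2692 rpm, dir flips to +; running = +1278.2692
Stage 3 [46T→47T]: ω = 1278.2692×46/47 = 1251.0720 rpm, dir flips to −; running = −1251.0720

-1251.0720 rpm (opposite to input, |ω| = 1251.0720 rpm)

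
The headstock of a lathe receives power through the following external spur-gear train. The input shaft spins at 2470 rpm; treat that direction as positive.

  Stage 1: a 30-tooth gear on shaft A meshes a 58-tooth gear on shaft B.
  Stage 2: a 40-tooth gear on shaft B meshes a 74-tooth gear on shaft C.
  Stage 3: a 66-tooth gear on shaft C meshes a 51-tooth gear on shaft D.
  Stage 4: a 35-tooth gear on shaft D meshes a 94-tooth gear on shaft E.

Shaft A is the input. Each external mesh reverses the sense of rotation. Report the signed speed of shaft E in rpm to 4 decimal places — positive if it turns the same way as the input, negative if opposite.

+332.7610 rpm (same as input, |ω| = 332.7610 rpm)

Stage 1 [30T→58T]: ω = 2470.0000×30/58 = 1277.5862 rpm, dir flips to −; running = −1277.5862
Stage 2 [40T→74T]: ω = 1277.5862×40/74 = 690.5871 rpm, dir flips to +; running = +690.5871
Stage 3 [66T→51T]: ω = 690.5871×66/51 = 893.7010 rpm, dir flips to −; running = −893.7010
Stage 4 [35T→94T]: ω = 893.7010×35/94 = 332.7610 rpm, dir flips to +; running = +332.7610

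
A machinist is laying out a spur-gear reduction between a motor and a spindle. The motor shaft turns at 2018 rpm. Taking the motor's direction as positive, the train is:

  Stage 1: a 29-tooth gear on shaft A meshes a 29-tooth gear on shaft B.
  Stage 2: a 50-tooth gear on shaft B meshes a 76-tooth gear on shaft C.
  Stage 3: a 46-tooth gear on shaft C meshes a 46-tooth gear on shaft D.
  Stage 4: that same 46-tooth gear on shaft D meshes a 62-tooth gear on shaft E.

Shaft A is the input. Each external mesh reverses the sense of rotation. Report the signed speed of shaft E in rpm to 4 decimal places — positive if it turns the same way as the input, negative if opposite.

Stage 1 [29T→29T]: ω = 2018.0000×29/29 = 2018.0000 rpm, dir flips to −; running = −2018.0000
Stage 2 [50T→76T]: ω = 2018.0000×50/76 = 1327.6316 rpm, dir flips to +; running = +1327.6316
Stage 3 [46T→46T]: ω = 1327.6316×46/46 = 1327.6316 rpm, dir flips to −; running = −1327.6316
Stage 4 [46T→62T]: ω = 1327.6316×46/62 = 985.0170 rpm, dir flips to +; running = +985.0170

+985.0170 rpm (same as input, |ω| = 985.0170 rpm)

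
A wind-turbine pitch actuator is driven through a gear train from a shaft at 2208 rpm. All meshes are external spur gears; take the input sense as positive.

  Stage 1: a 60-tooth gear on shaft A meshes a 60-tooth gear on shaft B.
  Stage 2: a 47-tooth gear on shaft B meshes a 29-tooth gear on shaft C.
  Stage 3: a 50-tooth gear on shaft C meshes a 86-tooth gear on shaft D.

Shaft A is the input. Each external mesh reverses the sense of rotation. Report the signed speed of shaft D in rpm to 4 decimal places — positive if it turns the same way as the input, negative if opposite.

-2080.5132 rpm (opposite to input, |ω| = 2080.5132 rpm)

Stage 1 [60T→60T]: ω = 2208.0000×60/60 = 2208.0000 rpm, dir flips to −; running = −2208.0000
Stage 2 [47T→29T]: ω = 2208.0000×47/29 = 3578.4828 rpm, dir flips to +; running = +3578.4828
Stage 3 [50T→86T]: ω = 3578.4828×50/86 = 2080.5132 rpm, dir flips to −; running = −2080.5132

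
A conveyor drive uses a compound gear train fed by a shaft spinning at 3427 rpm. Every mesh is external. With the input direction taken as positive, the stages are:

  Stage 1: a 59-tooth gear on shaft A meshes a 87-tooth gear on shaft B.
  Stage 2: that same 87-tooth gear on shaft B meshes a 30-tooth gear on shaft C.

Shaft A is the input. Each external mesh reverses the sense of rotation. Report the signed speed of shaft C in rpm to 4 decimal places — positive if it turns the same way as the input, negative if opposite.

Stage 1 [59T→87T]: ω = 3427.0000×59/87 = 2324.0575 rpm, dir flips to −; running = −2324.0575
Stage 2 [87T→30T]: ω = 2324.0575×87/30 = 6739.7667 rpm, dir flips to +; running = +6739.7667

+6739.7667 rpm (same as input, |ω| = 6739.7667 rpm)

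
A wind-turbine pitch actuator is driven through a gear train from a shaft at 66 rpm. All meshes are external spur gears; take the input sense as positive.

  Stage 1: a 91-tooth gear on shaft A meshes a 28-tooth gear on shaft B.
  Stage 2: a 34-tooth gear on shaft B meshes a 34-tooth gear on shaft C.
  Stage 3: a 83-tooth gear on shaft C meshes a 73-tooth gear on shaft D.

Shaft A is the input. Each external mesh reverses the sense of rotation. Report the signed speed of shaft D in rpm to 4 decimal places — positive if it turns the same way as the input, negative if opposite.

-243.8836 rpm (opposite to input, |ω| = 243.8836 rpm)

Stage 1 [91T→28T]: ω = 66.0000×91/28 = 214.5000 rpm, dir flips to −; running = −214.5000
Stage 2 [34T→34T]: ω = 214.5000×34/34 = 214.5000 rpm, dir flips to +; running = +214.5000
Stage 3 [83T→73T]: ω = 214.5000×83/73 = 243.8836 rpm, dir flips to −; running = −243.8836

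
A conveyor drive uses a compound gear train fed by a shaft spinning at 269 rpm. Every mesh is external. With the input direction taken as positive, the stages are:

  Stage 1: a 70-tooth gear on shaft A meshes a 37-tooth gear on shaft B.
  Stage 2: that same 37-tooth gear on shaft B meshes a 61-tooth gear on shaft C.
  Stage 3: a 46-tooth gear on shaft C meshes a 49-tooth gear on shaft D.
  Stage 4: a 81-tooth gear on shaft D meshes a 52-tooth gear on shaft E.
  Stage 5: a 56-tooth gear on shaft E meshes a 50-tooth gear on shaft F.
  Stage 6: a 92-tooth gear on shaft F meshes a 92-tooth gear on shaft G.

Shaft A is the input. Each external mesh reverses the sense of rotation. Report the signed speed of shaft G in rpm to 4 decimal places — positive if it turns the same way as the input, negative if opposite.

+505.5707 rpm (same as input, |ω| = 505.5707 rpm)

Stage 1 [70T→37T]: ω = 269.0000×70/37 = 508.9189 rpm, dir flips to −; running = −508.9189
Stage 2 [37T→61T]: ω = 508.9189×37/61 = 308.6885 rpm, dir flips to +; running = +308.6885
Stage 3 [46T→49T]: ω = 308.6885×46/49 = 289.7892 rpm, dir flips to −; running = −289.7892
Stage 4 [81T→52T]: ω = 289.7892×81/52 = 451.4025 rpm, dir flips to +; running = +451.4025
Stage 5 [56T→50T]: ω = 451.4025×56/50 = 505.5707 rpm, dir flips to −; running = −505.5707
Stage 6 [92T→92T]: ω = 505.5707×92/92 = 505.5707 rpm, dir flips to +; running = +505.5707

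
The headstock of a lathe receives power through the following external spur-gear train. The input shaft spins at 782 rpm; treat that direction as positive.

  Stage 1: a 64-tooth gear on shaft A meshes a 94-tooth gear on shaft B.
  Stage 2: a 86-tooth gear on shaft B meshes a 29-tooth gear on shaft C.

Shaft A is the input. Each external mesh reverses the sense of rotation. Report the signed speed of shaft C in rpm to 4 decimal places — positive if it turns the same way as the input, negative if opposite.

+1578.9171 rpm (same as input, |ω| = 1578.9171 rpm)

Stage 1 [64T→94T]: ω = 782.0000×64/94 = 532.4255 rpm, dir flips to −; running = −532.4255
Stage 2 [86T→29T]: ω = 532.4255×86/29 = 1578.9171 rpm, dir flips to +; running = +1578.9171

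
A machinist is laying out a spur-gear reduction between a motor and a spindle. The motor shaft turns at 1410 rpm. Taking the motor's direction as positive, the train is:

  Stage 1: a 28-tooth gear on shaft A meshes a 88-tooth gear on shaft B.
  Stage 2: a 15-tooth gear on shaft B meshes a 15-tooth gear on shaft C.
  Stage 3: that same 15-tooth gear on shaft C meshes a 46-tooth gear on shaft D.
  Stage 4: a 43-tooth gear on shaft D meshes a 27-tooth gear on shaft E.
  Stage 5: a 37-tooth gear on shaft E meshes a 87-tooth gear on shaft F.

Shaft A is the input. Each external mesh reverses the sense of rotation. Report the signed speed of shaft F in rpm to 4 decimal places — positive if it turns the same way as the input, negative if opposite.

Stage 1 [28T→88T]: ω = 1410.0000×28/88 = 448.6364 rpm, dir flips to −; running = −448.6364
Stage 2 [15T→15T]: ω = 448.6364×15/15 = 448.6364 rpm, dir flips to +; running = +448.6364
Stage 3 [15T→46T]: ω = 448.6364×15/46 = 146.2945 rpm, dir flips to −; running = −146.2945
Stage 4 [43T→27T]: ω = 146.2945×43/27 = 232.9875 rpm, dir flips to +; running = +232.9875
Stage 5 [37T→87T]: ω = 232.9875×37/87 = 99.0866 rpm, dir flips to −; running = −99.0866

-99.0866 rpm (opposite to input, |ω| = 99.0866 rpm)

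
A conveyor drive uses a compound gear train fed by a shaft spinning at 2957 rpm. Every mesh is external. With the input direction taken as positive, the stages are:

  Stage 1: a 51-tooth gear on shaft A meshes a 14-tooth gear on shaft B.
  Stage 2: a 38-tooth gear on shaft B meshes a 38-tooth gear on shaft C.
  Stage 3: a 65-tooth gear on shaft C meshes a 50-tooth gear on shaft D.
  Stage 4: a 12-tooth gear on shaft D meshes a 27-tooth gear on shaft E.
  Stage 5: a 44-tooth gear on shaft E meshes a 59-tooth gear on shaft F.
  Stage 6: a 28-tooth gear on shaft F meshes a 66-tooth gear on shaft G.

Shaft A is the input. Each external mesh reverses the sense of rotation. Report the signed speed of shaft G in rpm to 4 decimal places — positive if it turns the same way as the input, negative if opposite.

+1969.1058 rpm (same as input, |ω| = 1969.1058 rpm)

Stage 1 [51T→14T]: ω = 2957.0000×51/14 = 10771.9286 rpm, dir flips to −; running = −10771.9286
Stage 2 [38T→38T]: ω = 10771.9286×38/38 = 10771.9286 rpm, dir flips to +; running = +10771.9286
Stage 3 [65T→50T]: ω = 10771.9286×65/50 = 14003.5071 rpm, dir flips to −; running = −14003.5071
Stage 4 [12T→27T]: ω = 14003.5071×12/27 = 6223.7810 rpm, dir flips to +; running = +6223.7810
Stage 5 [44T→59T]: ω = 6223.7810×44/59 = 4641.4638 rpm, dir flips to −; running = −4641.4638
Stage 6 [28T→66T]: ω = 4641.4638×28/66 = 1969.1058 rpm, dir flips to +; running = +1969.1058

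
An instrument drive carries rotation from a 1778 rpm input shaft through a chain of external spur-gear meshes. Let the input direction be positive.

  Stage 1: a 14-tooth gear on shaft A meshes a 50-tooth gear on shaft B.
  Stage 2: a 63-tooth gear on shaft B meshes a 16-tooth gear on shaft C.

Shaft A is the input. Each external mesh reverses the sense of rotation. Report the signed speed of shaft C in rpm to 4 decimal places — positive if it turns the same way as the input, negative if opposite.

+1960.2450 rpm (same as input, |ω| = 1960.2450 rpm)

Stage 1 [14T→50T]: ω = 1778.0000×14/50 = 497.8400 rpm, dir flips to −; running = −497.8400
Stage 2 [63T→16T]: ω = 497.8400×63/16 = 1960.2450 rpm, dir flips to +; running = +1960.2450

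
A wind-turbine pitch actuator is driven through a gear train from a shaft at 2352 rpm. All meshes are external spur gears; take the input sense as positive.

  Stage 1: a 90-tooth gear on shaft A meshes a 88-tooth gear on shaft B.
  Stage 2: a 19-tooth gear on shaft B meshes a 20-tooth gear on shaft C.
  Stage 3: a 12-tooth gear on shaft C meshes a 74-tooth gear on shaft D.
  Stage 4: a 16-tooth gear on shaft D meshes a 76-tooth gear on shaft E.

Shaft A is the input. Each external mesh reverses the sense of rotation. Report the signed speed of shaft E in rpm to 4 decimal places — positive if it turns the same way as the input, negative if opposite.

Stage 1 [90T→88T]: ω = 2352.0000×90/88 = 2405.4545 rpm, dir flips to −; running = −2405.4545
Stage 2 [19T→20T]: ω = 2405.4545×19/20 = 2285.1818 rpm, dir flips to +; running = +2285.1818
Stage 3 [12T→74T]: ω = 2285.1818×12/74 = 370.5700 rpm, dir flips to −; running = −370.5700
Stage 4 [16T→76T]: ω = 370.5700×16/76 = 78.0147 rpm, dir flips to +; running = +78.0147

+78.0147 rpm (same as input, |ω| = 78.0147 rpm)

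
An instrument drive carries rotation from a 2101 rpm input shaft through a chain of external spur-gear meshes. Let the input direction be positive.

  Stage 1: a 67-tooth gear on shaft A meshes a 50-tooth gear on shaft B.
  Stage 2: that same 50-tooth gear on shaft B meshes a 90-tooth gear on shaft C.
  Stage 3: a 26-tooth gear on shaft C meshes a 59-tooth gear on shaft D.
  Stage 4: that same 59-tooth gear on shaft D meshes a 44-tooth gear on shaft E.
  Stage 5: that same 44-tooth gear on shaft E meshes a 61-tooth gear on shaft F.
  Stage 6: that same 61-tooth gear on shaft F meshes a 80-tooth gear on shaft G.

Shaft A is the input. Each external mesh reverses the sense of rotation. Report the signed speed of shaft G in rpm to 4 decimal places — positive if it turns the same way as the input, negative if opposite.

Stage 1 [67T→50T]: ω = 2101.0000×67/50 = 2815.3400 rpm, dir flips to −; running = −2815.3400
Stage 2 [50T→90T]: ω = 2815.3400×50/90 = 1564.0778 rpm, dir flips to +; running = +1564.0778
Stage 3 [26T→59T]: ω = 1564.0778×26/59 = 689.2546 rpm, dir flips to −; running = −689.2546
Stage 4 [59T→44T]: ω = 689.2546×59/44 = 924.2278 rpm, dir flips to +; running = +924.2278
Stage 5 [44T→61T]: ω = 924.2278×44/61 = 666.6561 rpm, dir flips to −; running = −666.6561
Stage 6 [61T→80T]: ω = 666.6561×61/80 = 508.3253 rpm, dir flips to +; running = +508.3253

+508.3253 rpm (same as input, |ω| = 508.3253 rpm)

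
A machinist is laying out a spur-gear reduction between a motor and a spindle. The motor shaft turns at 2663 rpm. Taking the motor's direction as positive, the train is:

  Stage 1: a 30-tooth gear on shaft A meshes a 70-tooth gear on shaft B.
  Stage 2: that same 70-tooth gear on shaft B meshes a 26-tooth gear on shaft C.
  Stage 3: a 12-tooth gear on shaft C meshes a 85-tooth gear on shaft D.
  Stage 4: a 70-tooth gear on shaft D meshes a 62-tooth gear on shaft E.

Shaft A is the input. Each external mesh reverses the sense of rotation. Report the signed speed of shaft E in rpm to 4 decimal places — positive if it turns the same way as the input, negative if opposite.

Stage 1 [30T→70T]: ω = 2663.0000×30/70 = 1141.2857 rpm, dir flips to −; running = −1141.2857
Stage 2 [70T→26T]: ω = 1141.2857×70/26 = 3072.6923 rpm, dir flips to +; running = +3072.6923
Stage 3 [12T→85T]: ω = 3072.6923×12/85 = 433.7919 rpm, dir flips to −; running = −433.7919
Stage 4 [70T→62T]: ω = 433.7919×70/62 = 489.7650 rpm, dir flips to +; running = +489.7650

+489.7650 rpm (same as input, |ω| = 489.7650 rpm)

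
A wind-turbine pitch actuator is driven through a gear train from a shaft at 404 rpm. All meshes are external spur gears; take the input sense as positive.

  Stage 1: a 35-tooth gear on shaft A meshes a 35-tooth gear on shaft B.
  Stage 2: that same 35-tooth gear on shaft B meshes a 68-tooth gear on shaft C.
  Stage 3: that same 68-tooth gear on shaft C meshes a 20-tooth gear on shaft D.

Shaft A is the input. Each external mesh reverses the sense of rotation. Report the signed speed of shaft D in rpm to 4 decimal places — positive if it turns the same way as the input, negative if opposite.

Stage 1 [35T→35T]: ω = 404.0000×35/35 = 404.0000 rpm, dir flips to −; running = −404.0000
Stage 2 [35T→68T]: ω = 404.0000×35/68 = 207.9412 rpm, dir flips to +; running = +207.9412
Stage 3 [68T→20T]: ω = 207.9412×68/20 = 707.0000 rpm, dir flips to −; running = −707.0000

-707.0000 rpm (opposite to input, |ω| = 707.0000 rpm)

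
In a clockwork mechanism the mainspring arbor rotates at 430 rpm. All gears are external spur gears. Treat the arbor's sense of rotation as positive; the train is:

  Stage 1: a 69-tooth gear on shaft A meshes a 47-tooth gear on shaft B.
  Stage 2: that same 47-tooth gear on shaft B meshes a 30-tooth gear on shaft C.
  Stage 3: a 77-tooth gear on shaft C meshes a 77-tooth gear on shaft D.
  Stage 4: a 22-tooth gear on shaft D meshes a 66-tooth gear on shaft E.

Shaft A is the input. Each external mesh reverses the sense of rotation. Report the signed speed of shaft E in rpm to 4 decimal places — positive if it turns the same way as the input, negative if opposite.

+329.6667 rpm (same as input, |ω| = 329.6667 rpm)

Stage 1 [69T→47T]: ω = 430.0000×69/47 = 631.2766 rpm, dir flips to −; running = −631.2766
Stage 2 [47T→30T]: ω = 631.2766×47/30 = 989.0000 rpm, dir flips to +; running = +989.0000
Stage 3 [77T→77T]: ω = 989.0000×77/77 = 989.0000 rpm, dir flips to −; running = −989.0000
Stage 4 [22T→66T]: ω = 989.0000×22/66 = 329.6667 rpm, dir flips to +; running = +329.6667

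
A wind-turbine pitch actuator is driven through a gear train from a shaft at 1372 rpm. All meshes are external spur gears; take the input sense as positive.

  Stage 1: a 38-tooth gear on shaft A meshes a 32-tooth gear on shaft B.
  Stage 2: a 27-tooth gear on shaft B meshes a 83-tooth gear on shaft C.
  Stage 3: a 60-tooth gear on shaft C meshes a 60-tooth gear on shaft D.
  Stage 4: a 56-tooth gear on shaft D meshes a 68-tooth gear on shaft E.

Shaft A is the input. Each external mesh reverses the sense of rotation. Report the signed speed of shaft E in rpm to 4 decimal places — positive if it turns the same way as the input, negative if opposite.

+436.4681 rpm (same as input, |ω| = 436.4681 rpm)

Stage 1 [38T→32T]: ω = 1372.0000×38/32 = 1629.2500 rpm, dir flips to −; running = −1629.2500
Stage 2 [27T→83T]: ω = 1629.2500×27/83 = 529.9970 rpm, dir flips to +; running = +529.9970
Stage 3 [60T→60T]: ω = 529.9970×60/60 = 529.9970 rpm, dir flips to −; running = −529.9970
Stage 4 [56T→68T]: ω = 529.9970×56/68 = 436.4681 rpm, dir flips to +; running = +436.4681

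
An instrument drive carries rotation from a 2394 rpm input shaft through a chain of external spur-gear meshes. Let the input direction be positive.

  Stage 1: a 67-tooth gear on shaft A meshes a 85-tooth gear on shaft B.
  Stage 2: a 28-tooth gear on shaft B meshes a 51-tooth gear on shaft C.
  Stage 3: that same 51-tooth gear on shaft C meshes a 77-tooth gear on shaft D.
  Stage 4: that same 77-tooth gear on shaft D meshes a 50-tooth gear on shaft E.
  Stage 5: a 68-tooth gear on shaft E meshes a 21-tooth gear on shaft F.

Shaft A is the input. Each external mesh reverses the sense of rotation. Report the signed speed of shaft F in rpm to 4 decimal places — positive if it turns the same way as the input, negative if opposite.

-3421.8240 rpm (opposite to input, |ω| = 3421.8240 rpm)

Stage 1 [67T→85T]: ω = 2394.0000×67/85 = 1887.0353 rpm, dir flips to −; running = −1887.0353
Stage 2 [28T→51T]: ω = 1887.0353×28/51 = 1036.0194 rpm, dir flips to +; running = +1036.0194
Stage 3 [51T→77T]: ω = 1036.0194×51/77 = 686.1947 rpm, dir flips to −; running = −686.1947
Stage 4 [77T→50T]: ω = 686.1947×77/50 = 1056.7398 rpm, dir flips to +; running = +1056.7398
Stage 5 [68T→21T]: ω = 1056.7398×68/21 = 3421.8240 rpm, dir flips to −; running = −3421.8240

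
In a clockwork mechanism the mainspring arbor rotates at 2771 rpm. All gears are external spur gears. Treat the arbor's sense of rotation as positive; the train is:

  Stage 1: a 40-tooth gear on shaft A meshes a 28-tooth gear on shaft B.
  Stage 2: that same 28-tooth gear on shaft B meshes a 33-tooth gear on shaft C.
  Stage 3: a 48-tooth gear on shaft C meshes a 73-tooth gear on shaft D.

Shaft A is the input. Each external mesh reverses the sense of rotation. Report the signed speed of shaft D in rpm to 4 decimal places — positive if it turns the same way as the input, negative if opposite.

Stage 1 [40T→28T]: ω = 2771.0000×40/28 = 3958.5714 rpm, dir flips to −; running = −3958.5714
Stage 2 [28T→33T]: ω = 3958.5714×28/33 = 3358.7879 rpm, dir flips to +; running = +3358.7879
Stage 3 [48T→73T]: ω = 3358.7879×48/73 = 2208.5181 rpm, dir flips to −; running = −2208.5181

-2208.5181 rpm (opposite to input, |ω| = 2208.5181 rpm)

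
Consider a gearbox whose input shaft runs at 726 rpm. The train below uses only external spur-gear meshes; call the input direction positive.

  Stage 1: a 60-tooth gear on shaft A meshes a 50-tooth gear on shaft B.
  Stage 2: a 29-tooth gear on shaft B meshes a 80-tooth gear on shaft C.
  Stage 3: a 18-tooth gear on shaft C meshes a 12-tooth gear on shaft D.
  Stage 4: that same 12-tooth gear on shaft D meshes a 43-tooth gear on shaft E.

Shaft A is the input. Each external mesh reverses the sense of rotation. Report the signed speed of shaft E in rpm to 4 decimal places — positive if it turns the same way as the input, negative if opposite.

Stage 1 [60T→50T]: ω = 726.0000×60/50 = 871.2000 rpm, dir flips to −; running = −871.2000
Stage 2 [29T→80T]: ω = 871.2000×29/80 = 315.8100 rpm, dir flips to +; running = +315.8100
Stage 3 [18T→12T]: ω = 315.8100×18/12 = 473.7150 rpm, dir flips to −; running = −473.7150
Stage 4 [12T→43T]: ω = 473.7150×12/43 = 132.1995 rpm, dir flips to +; running = +132.1995

+132.1995 rpm (same as input, |ω| = 132.1995 rpm)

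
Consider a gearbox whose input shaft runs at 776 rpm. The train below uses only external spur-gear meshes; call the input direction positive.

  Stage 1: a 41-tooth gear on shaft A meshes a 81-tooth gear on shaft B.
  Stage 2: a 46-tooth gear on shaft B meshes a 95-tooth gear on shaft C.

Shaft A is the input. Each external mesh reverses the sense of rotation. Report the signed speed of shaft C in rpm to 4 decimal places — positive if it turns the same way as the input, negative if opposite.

+190.1931 rpm (same as input, |ω| = 190.1931 rpm)

Stage 1 [41T→81T]: ω = 776.0000×41/81 = 392.7901 rpm, dir flips to −; running = −392.7901
Stage 2 [46T→95T]: ω = 392.7901×46/95 = 190.1931 rpm, dir flips to +; running = +190.1931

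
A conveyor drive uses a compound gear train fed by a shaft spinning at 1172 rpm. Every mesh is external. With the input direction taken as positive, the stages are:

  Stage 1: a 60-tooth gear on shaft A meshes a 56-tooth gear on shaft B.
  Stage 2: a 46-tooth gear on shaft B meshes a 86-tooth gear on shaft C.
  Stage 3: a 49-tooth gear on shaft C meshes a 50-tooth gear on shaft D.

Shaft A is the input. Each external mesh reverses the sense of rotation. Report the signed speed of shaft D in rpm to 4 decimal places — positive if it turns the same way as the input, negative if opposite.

-658.2279 rpm (opposite to input, |ω| = 658.2279 rpm)

Stage 1 [60T→56T]: ω = 1172.0000×60/56 = 1255.7143 rpm, dir flips to −; running = −1255.7143
Stage 2 [46T→86T]: ω = 1255.7143×46/86 = 671.6611 rpm, dir flips to +; running = +671.6611
Stage 3 [49T→50T]: ω = 671.6611×49/50 = 658.2279 rpm, dir flips to −; running = −658.2279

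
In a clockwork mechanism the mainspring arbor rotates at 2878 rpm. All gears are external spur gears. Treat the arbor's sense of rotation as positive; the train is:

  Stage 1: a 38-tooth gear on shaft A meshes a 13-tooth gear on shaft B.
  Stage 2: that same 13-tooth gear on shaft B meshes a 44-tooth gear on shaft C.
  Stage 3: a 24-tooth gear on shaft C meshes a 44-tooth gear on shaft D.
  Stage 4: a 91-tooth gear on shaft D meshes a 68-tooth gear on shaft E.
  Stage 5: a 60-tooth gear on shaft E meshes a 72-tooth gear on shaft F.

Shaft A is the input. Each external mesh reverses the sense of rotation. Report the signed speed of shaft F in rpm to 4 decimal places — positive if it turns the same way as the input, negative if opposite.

-1511.9294 rpm (opposite to input, |ω| = 1511.9294 rpm)

Stage 1 [38T→13T]: ω = 2878.0000×38/13 = 8412.6154 rpm, dir flips to −; running = −8412.6154
Stage 2 [13T→44T]: ω = 8412.6154×13/44 = 2485.5455 rpm, dir flips to +; running = +2485.5455
Stage 3 [24T→44T]: ω = 2485.5455×24/44 = 1355.7521 rpm, dir flips to −; running = −1355.7521
Stage 4 [91T→68T]: ω = 1355.7521×91/68 = 1814.3153 rpm, dir flips to +; running = +1814.3153
Stage 5 [60T→72T]: ω = 1814.3153×60/72 = 1511.9294 rpm, dir flips to −; running = −1511.9294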